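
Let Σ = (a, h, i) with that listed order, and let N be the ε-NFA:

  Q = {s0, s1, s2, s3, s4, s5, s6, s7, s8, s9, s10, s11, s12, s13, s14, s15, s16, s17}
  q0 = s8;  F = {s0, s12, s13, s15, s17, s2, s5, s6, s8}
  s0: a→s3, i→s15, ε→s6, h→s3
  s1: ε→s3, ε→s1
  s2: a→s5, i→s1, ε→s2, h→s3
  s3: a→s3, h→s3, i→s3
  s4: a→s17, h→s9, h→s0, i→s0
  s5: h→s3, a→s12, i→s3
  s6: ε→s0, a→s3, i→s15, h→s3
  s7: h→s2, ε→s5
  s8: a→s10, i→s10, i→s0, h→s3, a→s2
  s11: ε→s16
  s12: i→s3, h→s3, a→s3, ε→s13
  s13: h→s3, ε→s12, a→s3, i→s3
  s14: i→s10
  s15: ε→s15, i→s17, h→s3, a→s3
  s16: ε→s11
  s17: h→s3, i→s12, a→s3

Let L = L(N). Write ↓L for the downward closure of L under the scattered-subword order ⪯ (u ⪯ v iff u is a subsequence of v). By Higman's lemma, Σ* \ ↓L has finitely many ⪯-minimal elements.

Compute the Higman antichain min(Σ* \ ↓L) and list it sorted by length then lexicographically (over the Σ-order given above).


min(Σ*\↓L) = [h, ai, ia, aaaa, iiiii].

|Q|=18, |F|=9, |δ|=49 (11 ε).
min D↑ (8 st, q0=0, F={2}): 0:a→1,h→2,i→3 1:a→4,h→2,i→2 2:a→2,h→2,i→2 3:a→2,h→2,i→5 4:a→6,h→2,i→2 5:a→2,h→2,i→7 6:a→2,h→2,i→2 7:a→2,h→2,i→6.
'h': |S_i|=[12, 1] end={s3} rej; 1/1 deletions ∈↓L.
'ai': run [12, 7, 2] end={s1,s3} rej; 2/2 del acc.
'ia': |S_i|=[12, 9, 1] end={s3} ∉↓L; 2/2 del acc.
'aaaa': |S_i|=[12, 7, 4, 3, 1] end={s3} rej; 4/4 deletions ∈↓L.
'iiiii': run [12, 9, 5, 4, 3, 1] end={s3} ∉↓L; 5/5 del acc.
5 minimals (antichain).


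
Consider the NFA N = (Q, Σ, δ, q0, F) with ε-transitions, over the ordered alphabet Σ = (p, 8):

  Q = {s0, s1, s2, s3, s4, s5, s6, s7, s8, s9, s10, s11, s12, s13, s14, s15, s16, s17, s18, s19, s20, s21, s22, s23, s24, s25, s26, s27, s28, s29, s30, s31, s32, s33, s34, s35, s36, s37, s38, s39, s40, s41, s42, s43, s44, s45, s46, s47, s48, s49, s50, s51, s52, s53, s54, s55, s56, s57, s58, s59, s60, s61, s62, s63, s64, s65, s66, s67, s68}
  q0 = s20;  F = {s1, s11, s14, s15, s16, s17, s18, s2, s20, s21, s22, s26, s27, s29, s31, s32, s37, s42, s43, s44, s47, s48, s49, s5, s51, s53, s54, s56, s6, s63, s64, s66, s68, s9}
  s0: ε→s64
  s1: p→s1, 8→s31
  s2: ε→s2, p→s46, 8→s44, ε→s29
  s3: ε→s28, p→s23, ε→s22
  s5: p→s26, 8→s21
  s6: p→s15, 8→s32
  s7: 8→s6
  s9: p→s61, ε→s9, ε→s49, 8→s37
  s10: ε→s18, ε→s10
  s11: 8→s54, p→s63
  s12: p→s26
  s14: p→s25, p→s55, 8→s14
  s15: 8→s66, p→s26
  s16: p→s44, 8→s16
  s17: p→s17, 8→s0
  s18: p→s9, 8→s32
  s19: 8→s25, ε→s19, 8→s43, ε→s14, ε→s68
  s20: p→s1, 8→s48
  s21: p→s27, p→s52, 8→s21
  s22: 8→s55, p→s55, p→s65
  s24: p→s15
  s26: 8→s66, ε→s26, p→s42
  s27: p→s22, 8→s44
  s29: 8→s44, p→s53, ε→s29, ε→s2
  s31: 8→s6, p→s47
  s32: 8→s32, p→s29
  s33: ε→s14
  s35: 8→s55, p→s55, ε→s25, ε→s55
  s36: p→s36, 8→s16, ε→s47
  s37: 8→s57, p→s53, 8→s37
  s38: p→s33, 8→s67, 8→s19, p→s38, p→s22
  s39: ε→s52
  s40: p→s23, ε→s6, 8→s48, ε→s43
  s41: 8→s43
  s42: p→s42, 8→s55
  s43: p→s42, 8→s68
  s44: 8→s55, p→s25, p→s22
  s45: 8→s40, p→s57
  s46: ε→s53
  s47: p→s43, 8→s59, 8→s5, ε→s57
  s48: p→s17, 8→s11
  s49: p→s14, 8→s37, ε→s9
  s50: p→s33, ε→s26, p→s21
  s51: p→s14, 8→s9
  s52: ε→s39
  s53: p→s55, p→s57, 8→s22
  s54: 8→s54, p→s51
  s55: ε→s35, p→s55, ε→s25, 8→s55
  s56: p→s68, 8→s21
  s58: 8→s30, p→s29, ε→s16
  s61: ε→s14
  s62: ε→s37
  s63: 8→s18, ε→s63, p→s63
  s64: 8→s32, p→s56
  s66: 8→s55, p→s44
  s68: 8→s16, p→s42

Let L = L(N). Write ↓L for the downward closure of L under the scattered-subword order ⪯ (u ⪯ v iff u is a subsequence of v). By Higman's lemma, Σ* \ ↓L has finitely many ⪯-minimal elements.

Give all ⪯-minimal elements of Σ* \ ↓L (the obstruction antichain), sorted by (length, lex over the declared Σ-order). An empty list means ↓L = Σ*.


A = [p8ppp8, p88p88, 888ppp].

|Q|=69, |F|=34, |δ|=134 (33 ε).
min D↑ (33 st, q0=0, F={26}): 0:p→1,8→2 1:p→1,8→3 2:p→4,8→5 3:p→6,8→7 4:p→4,8→8 5:p→9,8→10 6:p→11,8→12 7:p→13,8→14 8:p→15,8→14 9:p→9,8→16 10:p→17,8→10 11:p→18,8→19 12:p→20,8→21 13:p→20,8→22 14:p→23,8→14 15:p→19,8→21 16:p→24,8→14 17:p→25,8→24 18:p→18,8→26 19:p→18,8→27 20:p→18,8→22 21:p→28,8→21 22:p→29,8→26 23:p→30,8→29 24:p→25,8→31 25:p→26,8→25 26:p→26,8→26 27:p→29,8→27 28:p→32,8→29 29:p→32,8→26 30:p→26,8→32 31:p→30,8→31 32:p→26,8→26 (ε-aug+det+¬).
'p8ppp8': |S_i|=[45, 41, 37, 31, 20, 8, 3] end={s25,s35,s55} — reject; 6/6 deletions ∈↓L.
'p88p88': |S_i|=[45, 41, 37, 27, 18, 7, 3] end={s25,s35,s55} ∉↓L; 6/6 single-dels accept.
'888ppp': |S_i|=[45, 43, 38, 26, 20, 10, 5] end={s25,s35,s55,s57,s65} — reject; 6/6 deletions ∈↓L.
3 minimals (antichain).


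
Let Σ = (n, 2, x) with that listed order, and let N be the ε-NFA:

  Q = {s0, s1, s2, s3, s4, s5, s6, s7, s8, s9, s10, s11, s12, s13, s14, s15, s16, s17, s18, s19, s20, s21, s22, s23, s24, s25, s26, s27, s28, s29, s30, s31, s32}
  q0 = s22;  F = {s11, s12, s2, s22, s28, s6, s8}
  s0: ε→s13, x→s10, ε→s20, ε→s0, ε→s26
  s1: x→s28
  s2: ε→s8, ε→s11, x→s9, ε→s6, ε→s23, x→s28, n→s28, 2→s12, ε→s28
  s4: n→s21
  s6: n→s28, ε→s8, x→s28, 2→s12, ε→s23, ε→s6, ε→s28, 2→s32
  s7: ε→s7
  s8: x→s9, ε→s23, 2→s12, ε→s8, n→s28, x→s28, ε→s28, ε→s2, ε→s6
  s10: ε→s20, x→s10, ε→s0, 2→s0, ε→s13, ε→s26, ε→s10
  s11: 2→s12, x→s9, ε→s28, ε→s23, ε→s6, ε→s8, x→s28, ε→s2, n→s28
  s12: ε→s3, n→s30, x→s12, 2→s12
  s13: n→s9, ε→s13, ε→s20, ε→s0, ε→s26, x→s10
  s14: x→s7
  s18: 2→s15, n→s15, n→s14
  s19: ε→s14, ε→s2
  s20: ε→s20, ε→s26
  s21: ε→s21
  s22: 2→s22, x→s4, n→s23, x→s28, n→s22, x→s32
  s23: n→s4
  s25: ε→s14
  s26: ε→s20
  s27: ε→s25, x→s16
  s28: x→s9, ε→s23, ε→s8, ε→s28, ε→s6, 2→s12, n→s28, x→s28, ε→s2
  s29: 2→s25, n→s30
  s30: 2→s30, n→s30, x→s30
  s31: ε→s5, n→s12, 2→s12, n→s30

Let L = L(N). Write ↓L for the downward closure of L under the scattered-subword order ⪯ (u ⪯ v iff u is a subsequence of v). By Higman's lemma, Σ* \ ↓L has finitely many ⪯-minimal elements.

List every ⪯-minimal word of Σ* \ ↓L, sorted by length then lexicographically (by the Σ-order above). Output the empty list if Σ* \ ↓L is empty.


min(Σ*\↓L) = [x2n].

|Q|=33, |F|=7, |δ|=98 (48 ε).
min D↑ (4 st, q0=0, F={3}): 0:n→0,2→0,x→1 1:n→1,2→2,x→1 2:n→3,2→2,x→2 3:n→3,2→3,x→3.
'x2n': |S_i|=[14, 13, 4, 1] end={s30} rej; 3/3 deletions ∈↓L.
1 minimals (antichain).


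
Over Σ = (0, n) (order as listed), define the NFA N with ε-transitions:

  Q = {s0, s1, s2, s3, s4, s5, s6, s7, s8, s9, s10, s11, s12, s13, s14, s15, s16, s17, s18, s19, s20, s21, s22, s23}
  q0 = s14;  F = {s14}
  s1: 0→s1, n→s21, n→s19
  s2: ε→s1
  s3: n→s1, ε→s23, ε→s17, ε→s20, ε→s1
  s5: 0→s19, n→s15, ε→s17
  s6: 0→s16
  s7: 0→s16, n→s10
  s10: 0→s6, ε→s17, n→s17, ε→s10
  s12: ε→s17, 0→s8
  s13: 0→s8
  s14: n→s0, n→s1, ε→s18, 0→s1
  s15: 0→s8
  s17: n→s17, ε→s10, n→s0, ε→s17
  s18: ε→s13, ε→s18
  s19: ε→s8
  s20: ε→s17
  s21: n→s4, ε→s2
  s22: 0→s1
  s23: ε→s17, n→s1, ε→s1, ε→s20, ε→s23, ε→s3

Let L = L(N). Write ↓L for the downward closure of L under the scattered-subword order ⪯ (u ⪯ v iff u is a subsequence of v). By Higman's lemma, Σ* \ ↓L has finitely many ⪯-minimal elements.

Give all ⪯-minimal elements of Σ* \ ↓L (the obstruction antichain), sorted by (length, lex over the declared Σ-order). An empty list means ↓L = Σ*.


min(Σ*\↓L) = [0, n].

|Q|=24, |F|=1, |δ|=44 (22 ε).
min D↑ (2 st, q0=0, F={1}): 0:0→1,n→1 1:0→1,n→1 (ε-aug+det+¬).
'0': N↓-sim [10, 6] end={s1,s19,s2,s21,s4,s8} ∉↓L; 1/1 del acc.
'n': run [10, 7] end={s0,s1,s19,s2,s21,s4,s8} ∉↓L; 1/1 del acc.
2 minimals (antichain).


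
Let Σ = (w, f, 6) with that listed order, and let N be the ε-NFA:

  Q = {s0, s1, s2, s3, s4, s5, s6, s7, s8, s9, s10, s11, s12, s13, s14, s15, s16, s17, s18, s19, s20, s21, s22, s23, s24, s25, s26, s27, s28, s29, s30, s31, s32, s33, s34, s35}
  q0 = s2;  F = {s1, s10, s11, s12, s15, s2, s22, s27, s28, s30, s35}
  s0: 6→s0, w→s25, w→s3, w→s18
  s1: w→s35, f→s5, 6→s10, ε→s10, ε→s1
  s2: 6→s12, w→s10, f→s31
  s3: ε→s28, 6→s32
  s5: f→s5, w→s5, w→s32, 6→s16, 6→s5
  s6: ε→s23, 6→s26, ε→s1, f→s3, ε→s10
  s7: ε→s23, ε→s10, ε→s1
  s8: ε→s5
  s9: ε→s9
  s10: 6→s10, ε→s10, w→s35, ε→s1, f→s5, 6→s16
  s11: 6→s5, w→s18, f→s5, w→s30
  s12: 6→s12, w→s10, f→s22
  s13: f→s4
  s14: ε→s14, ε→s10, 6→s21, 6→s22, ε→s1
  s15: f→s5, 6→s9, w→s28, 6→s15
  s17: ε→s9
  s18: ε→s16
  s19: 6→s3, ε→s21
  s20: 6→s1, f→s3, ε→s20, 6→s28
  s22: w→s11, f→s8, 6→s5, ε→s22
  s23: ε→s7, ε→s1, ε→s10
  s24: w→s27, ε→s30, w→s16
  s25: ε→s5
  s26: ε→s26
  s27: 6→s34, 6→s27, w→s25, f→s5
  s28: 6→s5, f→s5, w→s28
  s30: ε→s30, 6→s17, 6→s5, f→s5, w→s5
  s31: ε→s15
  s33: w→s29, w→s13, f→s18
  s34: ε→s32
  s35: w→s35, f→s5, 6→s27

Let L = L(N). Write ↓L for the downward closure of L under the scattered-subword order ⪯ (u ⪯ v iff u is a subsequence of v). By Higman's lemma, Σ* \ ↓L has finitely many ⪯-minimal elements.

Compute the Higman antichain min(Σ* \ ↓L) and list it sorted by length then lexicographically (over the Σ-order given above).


min(Σ*\↓L) = [wf, ff, fw6, 6f6, ww6w, 6fwww].

|Q|=36, |F|=11, |δ|=92 (30 ε).
min D↑ (11 st, q0=0, F={5}): 0:w→1,f→2,6→3 1:w→4,f→5,6→1 2:w→6,f→5,6→2 3:w→1,f→7,6→3 4:w→4,f→5,6→8 5:w→5,f→5,6→5 6:w→6,f→5,6→5 7:w→9,f→5,6→5 8:w→5,f→5,6→8 9:w→10,f→5,6→5 10:w→5,f→5,6→5 (ε-aug+det+¬).
'wf': |S_i|=[21, 15, 3] end={s16,s32,s5} rej; 2/2 deletions ∈↓L.
'ff': N↓-sim [21, 13, 4] end={s16,s32,s5,s8} ∉↓L; 2/2 del acc.
'fw6': run [21, 13, 9, 5] end={s16,s17,s32,s5,s9} rej; 3/3 del acc.
'6f6': |S_i|=[21, 19, 10, 5] end={s16,s17,s32,s5,s9} rej; 3/3 deletions ∈↓L.
'ww6w': run [21, 15, 12, 8, 4] end={s16,s25,s32,s5} ∉↓L; 4/4 deletions ∈↓L.
'6fwww': N↓-sim [21, 19, 10, 8, 7, 3] end={s16,s32,s5} ∉↓L; 5/5 single-dels accept.
6 minimals (antichain).


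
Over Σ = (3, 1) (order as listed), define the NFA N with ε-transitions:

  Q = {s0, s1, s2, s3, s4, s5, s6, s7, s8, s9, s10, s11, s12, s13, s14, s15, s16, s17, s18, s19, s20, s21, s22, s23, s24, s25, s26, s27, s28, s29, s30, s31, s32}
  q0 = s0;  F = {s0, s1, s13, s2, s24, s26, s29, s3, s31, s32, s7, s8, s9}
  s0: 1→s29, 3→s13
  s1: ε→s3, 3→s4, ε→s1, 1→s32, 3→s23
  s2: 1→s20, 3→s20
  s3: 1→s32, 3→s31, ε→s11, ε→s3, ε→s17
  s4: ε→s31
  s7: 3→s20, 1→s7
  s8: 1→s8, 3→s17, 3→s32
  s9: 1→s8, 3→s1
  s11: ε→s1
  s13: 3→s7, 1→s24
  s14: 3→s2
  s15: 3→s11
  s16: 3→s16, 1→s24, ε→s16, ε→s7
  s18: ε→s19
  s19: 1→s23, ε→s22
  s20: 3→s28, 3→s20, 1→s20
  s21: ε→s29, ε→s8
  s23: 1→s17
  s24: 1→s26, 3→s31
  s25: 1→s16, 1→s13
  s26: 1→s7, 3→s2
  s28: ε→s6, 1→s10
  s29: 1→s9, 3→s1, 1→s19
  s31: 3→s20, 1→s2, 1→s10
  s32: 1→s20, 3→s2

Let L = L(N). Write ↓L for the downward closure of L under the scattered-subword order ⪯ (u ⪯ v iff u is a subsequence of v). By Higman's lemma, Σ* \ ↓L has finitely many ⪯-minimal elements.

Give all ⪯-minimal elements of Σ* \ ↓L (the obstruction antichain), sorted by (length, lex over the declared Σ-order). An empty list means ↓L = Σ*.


|Q|=33, |F|=13, |δ|=56 (14 ε).
min D↑ (13 st, q0=0, F={7}): 0:3→1,1→2 1:3→3,1→4 2:3→5,1→6 3:3→7,1→3 4:3→8,1→9 5:3→8,1→10 6:3→5,1→11 7:3→7,1→7 8:3→7,1→12 9:3→12,1→3 10:3→12,1→7 11:3→10,1→11 12:3→7,1→7 (ε-aug+det+¬).
'333': N↓-sim [23, 17, 10, 4] end={s10,s20,s28,s6} — reject; 3/3 del acc.
'1311': N↓-sim [23, 21, 13, 7, 4] end={s10,s20,s28,s6} — reject; 4/4 deletions ∈↓L.
'31131': run [23, 17, 11, 7, 5, 4] end={s10,s20,s28,s6} ∉↓L; 5/5 single-dels accept.
'31113': |S_i|=[23, 17, 11, 7, 5, 4] end={s10,s20,s28,s6} rej; 5/5 single-dels accept.
'11131': |S_i|=[23, 21, 19, 10, 7, 4] end={s10,s20,s28,s6} ∉↓L; 5/5 del acc.
5 words, ⪯-incomp.

min(Σ*\↓L) = [333, 1311, 31131, 31113, 11131].


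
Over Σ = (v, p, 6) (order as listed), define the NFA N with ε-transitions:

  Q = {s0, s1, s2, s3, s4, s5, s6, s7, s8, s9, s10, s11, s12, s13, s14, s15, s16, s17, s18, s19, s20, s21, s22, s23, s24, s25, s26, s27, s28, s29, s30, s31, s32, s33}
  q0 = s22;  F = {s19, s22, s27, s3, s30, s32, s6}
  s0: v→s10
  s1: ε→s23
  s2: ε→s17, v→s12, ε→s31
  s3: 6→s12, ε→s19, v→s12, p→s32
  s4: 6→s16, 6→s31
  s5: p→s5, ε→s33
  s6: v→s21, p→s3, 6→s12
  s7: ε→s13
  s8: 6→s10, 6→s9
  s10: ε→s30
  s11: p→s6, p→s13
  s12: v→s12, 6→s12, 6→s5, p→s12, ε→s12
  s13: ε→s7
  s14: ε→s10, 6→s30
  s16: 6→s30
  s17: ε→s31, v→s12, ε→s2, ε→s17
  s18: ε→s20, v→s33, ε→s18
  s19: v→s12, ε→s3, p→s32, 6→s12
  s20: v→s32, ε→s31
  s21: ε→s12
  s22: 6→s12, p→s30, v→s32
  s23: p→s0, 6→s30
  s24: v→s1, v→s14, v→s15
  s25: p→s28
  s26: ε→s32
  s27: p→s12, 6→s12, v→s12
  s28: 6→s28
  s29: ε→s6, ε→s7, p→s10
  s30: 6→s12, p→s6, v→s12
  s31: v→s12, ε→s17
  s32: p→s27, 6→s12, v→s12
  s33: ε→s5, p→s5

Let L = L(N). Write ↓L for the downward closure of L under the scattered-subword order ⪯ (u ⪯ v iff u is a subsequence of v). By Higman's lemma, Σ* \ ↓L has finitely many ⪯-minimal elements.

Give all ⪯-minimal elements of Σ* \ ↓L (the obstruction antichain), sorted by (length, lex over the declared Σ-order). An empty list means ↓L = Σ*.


Antichain: [6, vv, pv, vpp, pppppp].

|Q|=34, |F|=7, |δ|=72 (23 ε).
min D↑ (7 st, q0=0, F={3}): 0:v→1,p→2,6→3 1:v→3,p→4,6→3 2:v→3,p→5,6→3 3:v→3,p→3,6→3 4:v→3,p→3,6→3 5:v→3,p→6,6→3 6:v→3,p→1,6→3 [Hopcroft].
'6': run [11, 3] end={s12,s33,s5} — reject; 1/1 single-dels accept.
'vv': run [11, 6, 3] end={s12,s33,s5} — reject; 2/2 deletions ∈↓L.
'pv': run [11, 10, 4] end={s12,s21,s33,s5} rej; 2/2 del acc.
'vpp': |S_i|=[11, 6, 4, 3] end={s12,s33,s5} — reject; 3/3 del acc.
'pppppp': |S_i|=[11, 10, 9, 7, 5, 4, 3] end={s12,s33,s5} ∉↓L; 6/6 del acc.
5 words, ⪯-incomp.


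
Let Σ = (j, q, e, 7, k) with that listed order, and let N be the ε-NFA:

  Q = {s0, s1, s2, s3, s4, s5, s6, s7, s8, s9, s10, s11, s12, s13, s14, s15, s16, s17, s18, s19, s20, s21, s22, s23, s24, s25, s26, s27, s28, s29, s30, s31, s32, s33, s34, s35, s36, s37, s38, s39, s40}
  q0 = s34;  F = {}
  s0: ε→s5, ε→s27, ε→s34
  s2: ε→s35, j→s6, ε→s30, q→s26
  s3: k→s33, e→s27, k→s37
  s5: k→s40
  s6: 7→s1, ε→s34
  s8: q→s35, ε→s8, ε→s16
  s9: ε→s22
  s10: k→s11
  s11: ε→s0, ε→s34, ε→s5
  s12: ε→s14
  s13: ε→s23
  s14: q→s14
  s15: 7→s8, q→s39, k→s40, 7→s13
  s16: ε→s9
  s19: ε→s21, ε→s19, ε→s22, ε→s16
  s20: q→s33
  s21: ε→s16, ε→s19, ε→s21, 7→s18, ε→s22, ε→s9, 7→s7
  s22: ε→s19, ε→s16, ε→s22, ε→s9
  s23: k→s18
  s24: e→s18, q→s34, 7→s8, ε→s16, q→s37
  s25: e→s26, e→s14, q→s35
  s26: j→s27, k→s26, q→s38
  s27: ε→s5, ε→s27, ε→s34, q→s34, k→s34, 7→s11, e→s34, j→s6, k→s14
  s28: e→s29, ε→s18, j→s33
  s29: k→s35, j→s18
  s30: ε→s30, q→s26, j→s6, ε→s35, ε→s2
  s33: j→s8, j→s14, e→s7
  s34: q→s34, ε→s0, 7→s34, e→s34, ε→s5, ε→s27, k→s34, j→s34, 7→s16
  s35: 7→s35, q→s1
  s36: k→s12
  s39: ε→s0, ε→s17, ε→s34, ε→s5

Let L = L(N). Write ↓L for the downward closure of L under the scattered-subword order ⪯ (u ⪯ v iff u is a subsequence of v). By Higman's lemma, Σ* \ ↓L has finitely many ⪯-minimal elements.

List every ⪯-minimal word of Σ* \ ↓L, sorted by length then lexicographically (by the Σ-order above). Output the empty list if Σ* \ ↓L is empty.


Antichain: [ε].

|Q|=41, |F|=0, |δ|=95 (43 ε).
min D↑ (1 st, q0=0, F={0}): 0:j→0,q→0,e→0,7→0,k→0.
ε ∈ L(D↑) — L = ∅.


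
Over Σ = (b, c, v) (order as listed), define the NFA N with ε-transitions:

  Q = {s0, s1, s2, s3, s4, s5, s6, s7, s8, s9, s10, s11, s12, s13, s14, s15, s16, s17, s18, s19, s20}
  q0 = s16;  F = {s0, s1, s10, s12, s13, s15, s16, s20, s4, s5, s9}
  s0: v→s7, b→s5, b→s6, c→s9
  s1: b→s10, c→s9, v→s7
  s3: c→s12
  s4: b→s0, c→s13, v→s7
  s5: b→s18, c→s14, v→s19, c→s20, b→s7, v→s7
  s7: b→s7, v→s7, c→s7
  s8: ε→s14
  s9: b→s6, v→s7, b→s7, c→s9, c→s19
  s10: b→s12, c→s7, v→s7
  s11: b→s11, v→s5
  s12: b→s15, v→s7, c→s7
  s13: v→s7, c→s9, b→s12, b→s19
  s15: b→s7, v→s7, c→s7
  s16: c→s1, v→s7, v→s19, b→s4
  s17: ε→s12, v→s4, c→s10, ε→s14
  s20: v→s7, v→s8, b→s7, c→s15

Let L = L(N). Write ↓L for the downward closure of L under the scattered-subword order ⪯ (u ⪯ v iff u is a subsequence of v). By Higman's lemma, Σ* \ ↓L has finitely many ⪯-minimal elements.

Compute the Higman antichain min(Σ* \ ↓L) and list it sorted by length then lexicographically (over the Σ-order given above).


Antichain: [v, cbc, ccb, bbbb, bbcb, bbbccc].

|Q|=21, |F|=11, |δ|=53 (3 ε).
min D↑ (12 st, q0=0, F={3}): 0:b→1,c→2,v→3 1:b→4,c→5,v→3 2:b→6,c→7,v→3 3:b→3,c→3,v→3 4:b→8,c→7,v→3 5:b→9,c→7,v→3 6:b→9,c→3,v→3 7:b→3,c→7,v→3 8:b→3,c→10,v→3 9:b→11,c→3,v→3 10:b→3,c→11,v→3 11:b→3,c→3,v→3 (ε-aug+det+¬).
'v': |S_i|=[17, 4] end={s14,s19,s7,s8} rej; 1/1 deletions ∈↓L.
'cbc': N↓-sim [17, 12, 6, 1] end={s7} — reject; 3/3 single-dels accept.
'ccb': run [17, 12, 5, 2] end={s6,s7} ∉↓L; 3/3 single-dels accept.
'bbbb': |S_i|=[17, 15, 12, 9, 2] end={s18,s7} — reject; 4/4 del acc.
'bbcb': |S_i|=[17, 15, 12, 8, 2] end={s6,s7} rej; 4/4 del acc.
'bbbccc': run [17, 15, 12, 9, 5, 2, 1] end={s7} rej; 6/6 deletions ∈↓L.
6 words, ⪯-incomp.


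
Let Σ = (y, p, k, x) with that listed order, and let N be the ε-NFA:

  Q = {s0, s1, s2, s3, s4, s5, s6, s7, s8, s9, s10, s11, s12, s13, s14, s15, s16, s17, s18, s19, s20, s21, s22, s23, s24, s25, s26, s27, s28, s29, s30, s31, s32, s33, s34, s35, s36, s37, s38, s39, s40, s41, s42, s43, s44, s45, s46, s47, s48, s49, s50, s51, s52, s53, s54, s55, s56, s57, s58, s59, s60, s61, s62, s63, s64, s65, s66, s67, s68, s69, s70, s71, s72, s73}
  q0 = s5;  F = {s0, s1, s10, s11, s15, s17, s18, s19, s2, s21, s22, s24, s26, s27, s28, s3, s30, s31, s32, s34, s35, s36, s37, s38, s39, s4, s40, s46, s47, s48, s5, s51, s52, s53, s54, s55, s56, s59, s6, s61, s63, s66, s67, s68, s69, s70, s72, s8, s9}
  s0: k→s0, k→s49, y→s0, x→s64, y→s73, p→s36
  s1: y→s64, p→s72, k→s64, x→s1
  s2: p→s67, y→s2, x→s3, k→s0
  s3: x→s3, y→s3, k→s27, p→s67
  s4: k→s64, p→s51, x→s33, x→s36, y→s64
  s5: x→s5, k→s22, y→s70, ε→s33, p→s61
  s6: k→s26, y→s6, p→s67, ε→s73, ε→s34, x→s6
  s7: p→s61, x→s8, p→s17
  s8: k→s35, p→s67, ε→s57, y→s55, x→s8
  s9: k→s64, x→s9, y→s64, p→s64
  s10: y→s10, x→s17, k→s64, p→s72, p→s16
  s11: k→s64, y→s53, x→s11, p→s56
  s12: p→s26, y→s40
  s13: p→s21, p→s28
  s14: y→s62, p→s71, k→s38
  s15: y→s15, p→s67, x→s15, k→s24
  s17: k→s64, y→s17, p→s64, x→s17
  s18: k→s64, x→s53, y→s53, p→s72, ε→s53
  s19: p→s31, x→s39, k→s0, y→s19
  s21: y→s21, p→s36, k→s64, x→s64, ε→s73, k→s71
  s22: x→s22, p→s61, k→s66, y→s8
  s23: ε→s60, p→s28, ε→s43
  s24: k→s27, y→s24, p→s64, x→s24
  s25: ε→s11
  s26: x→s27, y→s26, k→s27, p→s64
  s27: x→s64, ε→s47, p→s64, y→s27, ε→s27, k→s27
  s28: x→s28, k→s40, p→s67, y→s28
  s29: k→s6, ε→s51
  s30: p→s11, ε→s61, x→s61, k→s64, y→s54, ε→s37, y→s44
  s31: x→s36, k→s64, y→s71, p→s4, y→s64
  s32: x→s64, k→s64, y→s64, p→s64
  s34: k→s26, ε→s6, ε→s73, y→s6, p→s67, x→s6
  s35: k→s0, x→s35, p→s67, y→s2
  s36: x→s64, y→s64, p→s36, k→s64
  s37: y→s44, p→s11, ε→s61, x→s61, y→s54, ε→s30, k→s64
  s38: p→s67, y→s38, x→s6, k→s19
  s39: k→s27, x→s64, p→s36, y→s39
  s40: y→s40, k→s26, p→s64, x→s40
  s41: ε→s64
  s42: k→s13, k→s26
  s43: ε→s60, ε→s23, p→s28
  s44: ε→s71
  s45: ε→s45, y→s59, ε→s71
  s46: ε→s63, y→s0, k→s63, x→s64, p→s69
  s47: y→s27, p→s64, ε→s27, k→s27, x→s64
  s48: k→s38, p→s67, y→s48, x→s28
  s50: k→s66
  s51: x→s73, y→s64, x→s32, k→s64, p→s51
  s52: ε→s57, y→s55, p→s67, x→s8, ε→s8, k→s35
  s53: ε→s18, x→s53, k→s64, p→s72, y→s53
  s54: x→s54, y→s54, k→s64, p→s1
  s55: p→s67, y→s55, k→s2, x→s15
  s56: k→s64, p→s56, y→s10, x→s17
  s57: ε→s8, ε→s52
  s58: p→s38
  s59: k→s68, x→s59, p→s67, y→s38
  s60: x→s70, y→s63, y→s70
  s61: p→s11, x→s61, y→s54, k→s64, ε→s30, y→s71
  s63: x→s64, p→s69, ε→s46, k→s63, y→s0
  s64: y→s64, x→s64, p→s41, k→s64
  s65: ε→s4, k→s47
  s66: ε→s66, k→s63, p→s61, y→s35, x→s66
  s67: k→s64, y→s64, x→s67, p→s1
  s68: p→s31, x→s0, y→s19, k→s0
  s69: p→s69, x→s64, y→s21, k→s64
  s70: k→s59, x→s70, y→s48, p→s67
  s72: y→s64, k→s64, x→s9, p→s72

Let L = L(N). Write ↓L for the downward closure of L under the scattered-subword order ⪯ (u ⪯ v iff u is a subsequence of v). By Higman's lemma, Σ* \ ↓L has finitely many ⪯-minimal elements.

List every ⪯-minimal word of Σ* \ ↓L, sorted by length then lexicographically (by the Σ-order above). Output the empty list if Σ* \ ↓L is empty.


A = [pk, ypy, kkkx, yyxkp, ykkxx, pppxp].

|Q|=74, |F|=49, |δ|=267 (35 ε).
min D↑ (43 st, q0=0, F={9}): 0:y→1,p→2,k→3,x→0 1:y→4,p→5,k→6,x→1 2:y→7,p→8,k→9,x→2 3:y→10,p→2,k→11,x→3 4:y→4,p→5,k→12,x→13 5:y→9,p→14,k→9,x→5 6:y→12,p→5,k→15,x→6 7:y→7,p→14,k→9,x→7 8:y→16,p→17,k→9,x→8 9:y→9,p→9,k→9,x→9 10:y→18,p→5,k→19,x→10 11:y→19,p→2,k→20,x→11 12:y→12,p→5,k→21,x→22 13:y→13,p→5,k→23,x→13 14:y→9,p→24,k→9,x→14 15:y→21,p→25,k→26,x→26 16:y→16,p→24,k→9,x→16 17:y→27,p→17,k→9,x→28 18:y→18,p→5,k→29,x→30 19:y→29,p→5,k→26,x→19 20:y→26,p→31,k→20,x→9 21:y→21,p→25,k→26,x→32 22:y→22,p→5,k→33,x→22 23:y→23,p→9,k→33,x→23 24:y→9,p→24,k→9,x→34 25:y→9,p→35,k→9,x→36 26:y→26,p→36,k→26,x→9 27:y→27,p→24,k→9,x→28 28:y→28,p→9,k→9,x→28 29:y→29,p→5,k→26,x→37 30:y→30,p→5,k→38,x→30 31:y→39,p→31,k→9,x→9 32:y→32,p→36,k→40,x→9 33:y→33,p→9,k→40,x→40 34:y→9,p→9,k→9,x→34 35:y→9,p→41,k→9,x→36 36:y→9,p→36,k→9,x→9 37:y→37,p→5,k→40,x→37 38:y→38,p→9,k→40,x→38 39:y→39,p→36,k→9,x→9 40:y→40,p→9,k→40,x→9 41:y→9,p→41,k→9,x→42 42:y→9,p→9,k→9,x→9 (ε-aug+det+¬).
'pk': N↓-sim [58, 28, 3] end={s41,s64,s71} — reject; 2/2 del acc.
'ypy': |S_i|=[58, 47, 15, 3] end={s41,s64,s71} — reject; 3/3 del acc.
'kkkx': run [58, 54, 43, 13, 2] end={s41,s64} rej; 4/4 del acc.
'yyxkp': |S_i|=[58, 47, 39, 25, 7, 2] end={s41,s64} — reject; 5/5 del acc.
'ykkxx': |S_i|=[58, 47, 31, 18, 11, 2] end={s41,s64} — reject; 5/5 single-dels accept.
'pppxp': N↓-sim [58, 28, 21, 15, 6, 2] end={s41,s64} rej; 5/5 single-dels accept.
6 words, ⪯-incomp.


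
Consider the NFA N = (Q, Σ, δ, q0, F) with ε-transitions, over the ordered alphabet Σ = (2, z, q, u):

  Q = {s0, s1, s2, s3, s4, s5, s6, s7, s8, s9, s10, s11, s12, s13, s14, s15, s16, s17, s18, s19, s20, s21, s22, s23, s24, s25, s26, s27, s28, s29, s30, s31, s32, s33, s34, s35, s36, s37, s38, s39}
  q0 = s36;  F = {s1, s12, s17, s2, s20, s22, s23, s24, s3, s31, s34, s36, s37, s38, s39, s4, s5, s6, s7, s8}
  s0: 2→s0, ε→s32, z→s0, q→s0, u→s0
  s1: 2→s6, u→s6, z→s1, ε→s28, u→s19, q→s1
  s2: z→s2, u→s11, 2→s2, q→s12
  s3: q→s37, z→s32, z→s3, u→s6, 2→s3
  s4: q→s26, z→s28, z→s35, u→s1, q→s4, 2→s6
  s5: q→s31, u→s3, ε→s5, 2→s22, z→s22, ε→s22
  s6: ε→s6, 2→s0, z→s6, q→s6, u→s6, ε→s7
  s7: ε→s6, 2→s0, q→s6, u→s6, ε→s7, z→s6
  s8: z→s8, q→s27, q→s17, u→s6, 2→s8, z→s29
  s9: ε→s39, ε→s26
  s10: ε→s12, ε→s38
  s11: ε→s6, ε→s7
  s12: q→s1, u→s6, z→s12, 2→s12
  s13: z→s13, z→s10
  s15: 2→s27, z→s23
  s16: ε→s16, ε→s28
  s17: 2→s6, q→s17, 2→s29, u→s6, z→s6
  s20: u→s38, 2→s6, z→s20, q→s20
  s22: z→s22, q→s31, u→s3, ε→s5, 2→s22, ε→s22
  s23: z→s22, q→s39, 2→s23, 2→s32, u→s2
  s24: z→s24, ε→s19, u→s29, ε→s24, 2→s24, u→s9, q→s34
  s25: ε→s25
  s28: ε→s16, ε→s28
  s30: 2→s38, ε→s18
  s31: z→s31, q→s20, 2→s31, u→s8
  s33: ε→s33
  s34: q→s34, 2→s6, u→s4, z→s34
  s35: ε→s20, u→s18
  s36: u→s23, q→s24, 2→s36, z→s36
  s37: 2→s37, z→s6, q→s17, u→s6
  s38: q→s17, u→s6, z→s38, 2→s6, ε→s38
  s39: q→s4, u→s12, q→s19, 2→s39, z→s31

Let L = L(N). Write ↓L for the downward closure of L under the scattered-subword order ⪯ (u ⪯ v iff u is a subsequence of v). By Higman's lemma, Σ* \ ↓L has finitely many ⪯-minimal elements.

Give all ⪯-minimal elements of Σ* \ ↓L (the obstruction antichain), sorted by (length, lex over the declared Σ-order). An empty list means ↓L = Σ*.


A = [qq22, uuu2, uzuqz2].

|Q|=40, |F|=20, |δ|=127 (27 ε).
min D↑ (19 st, q0=0, F={12}): 0:2→0,z→0,q→1,u→2 1:2→1,z→1,q→3,u→4 2:2→2,z→5,q→4,u→6 3:2→7,z→3,q→3,u→8 4:2→4,z→9,q→8,u→10 5:2→5,z→5,q→9,u→11 6:2→6,z→6,q→10,u→7 7:2→12,z→7,q→7,u→7 8:2→7,z→13,q→8,u→14 9:2→9,z→9,q→13,u→15 10:2→10,z→10,q→14,u→7 11:2→11,z→11,q→16,u→7 12:2→12,z→12,q→12,u→12 13:2→7,z→13,q→13,u→17 14:2→7,z→14,q→14,u→7 15:2→15,z→15,q→18,u→7 16:2→16,z→7,q→18,u→7 17:2→7,z→17,q→18,u→7 18:2→7,z→7,q→18,u→7 [Hopcroft].
'qq22': N↓-sim [32, 25, 18, 5, 2] end={s0,s32} — reject; 4/4 del acc.
'uuu2': run [32, 29, 19, 6, 2] end={s0,s32} ∉↓L; 4/4 del acc.
'uzuqz2': |S_i|=[32, 29, 24, 14, 8, 4, 2] end={s0,s32} rej; 6/6 del acc.
3 minimals (antichain).


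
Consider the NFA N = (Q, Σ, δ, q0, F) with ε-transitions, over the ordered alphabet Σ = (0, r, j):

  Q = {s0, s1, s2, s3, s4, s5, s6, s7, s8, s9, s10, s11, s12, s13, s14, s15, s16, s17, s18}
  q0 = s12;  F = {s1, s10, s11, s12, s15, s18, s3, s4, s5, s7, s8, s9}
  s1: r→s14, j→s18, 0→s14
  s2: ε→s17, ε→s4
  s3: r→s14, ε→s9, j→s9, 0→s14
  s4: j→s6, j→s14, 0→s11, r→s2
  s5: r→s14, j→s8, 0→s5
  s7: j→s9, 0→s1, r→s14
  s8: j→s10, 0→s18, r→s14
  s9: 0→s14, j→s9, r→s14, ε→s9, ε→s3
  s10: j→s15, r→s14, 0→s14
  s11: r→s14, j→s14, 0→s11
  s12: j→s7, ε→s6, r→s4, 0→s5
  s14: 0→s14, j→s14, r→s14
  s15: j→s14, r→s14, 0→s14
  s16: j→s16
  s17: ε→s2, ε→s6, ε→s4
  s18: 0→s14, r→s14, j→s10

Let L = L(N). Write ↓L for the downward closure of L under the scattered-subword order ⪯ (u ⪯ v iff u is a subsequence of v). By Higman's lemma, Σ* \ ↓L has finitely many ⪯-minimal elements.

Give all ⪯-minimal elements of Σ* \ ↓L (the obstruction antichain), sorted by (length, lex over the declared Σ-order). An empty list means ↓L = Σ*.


Antichain: [0r, rj, jr, j00, jj0, 0jjjj].

|Q|=19, |F|=12, |δ|=50 (9 ε).
min D↑ (12 st, q0=0, F={4}): 0:0→1,r→2,j→3 1:0→1,r→4,j→5 2:0→6,r→2,j→4 3:0→7,r→4,j→8 4:0→4,r→4,j→4 5:0→9,r→4,j→10 6:0→6,r→4,j→4 7:0→4,r→4,j→9 8:0→4,r→4,j→8 9:0→4,r→4,j→10 10:0→4,r→4,j→11 11:0→4,r→4,j→4.
'0r': run [16, 8, 1] end={s14} ∉↓L; 2/2 deletions ∈↓L.
'rj': run [16, 6, 2] end={s14,s6} — reject; 2/2 deletions ∈↓L.
'jr': run [16, 10, 1] end={s14} ∉↓L; 2/2 del acc.
'j00': N↓-sim [16, 10, 5, 1] end={s14} ∉↓L; 3/3 del acc.
'jj0': run [16, 10, 6, 1] end={s14} rej; 3/3 deletions ∈↓L.
'0jjjj': run [16, 8, 5, 3, 2, 1] end={s14} — reject; 5/5 del acc.
6 words, ⪯-incomp.


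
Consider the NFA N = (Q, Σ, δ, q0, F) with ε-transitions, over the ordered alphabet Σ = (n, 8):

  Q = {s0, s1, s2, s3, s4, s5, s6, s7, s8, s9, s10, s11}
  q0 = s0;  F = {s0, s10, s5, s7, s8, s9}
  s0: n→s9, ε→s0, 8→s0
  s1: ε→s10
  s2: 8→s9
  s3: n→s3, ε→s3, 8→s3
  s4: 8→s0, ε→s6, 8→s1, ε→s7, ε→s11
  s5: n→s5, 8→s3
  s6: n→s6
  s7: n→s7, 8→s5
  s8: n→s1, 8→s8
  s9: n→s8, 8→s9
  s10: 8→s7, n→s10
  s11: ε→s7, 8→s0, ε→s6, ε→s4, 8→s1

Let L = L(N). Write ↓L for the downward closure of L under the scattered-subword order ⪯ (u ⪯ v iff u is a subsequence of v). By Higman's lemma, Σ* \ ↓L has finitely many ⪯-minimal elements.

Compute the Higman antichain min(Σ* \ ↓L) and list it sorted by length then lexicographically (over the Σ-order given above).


|Q|=12, |F|=6, |δ|=29 (9 ε).
min D↑ (7 st, q0=0, F={6}): 0:n→1,8→0 1:n→2,8→1 2:n→3,8→2 3:n→3,8→4 4:n→4,8→5 5:n→5,8→6 6:n→6,8→6.
'nnn888': N↓-sim [8, 7, 6, 5, 3, 2, 1] end={s3} — reject; 6/6 del acc.
1 obstructions.

A = [nnn888].


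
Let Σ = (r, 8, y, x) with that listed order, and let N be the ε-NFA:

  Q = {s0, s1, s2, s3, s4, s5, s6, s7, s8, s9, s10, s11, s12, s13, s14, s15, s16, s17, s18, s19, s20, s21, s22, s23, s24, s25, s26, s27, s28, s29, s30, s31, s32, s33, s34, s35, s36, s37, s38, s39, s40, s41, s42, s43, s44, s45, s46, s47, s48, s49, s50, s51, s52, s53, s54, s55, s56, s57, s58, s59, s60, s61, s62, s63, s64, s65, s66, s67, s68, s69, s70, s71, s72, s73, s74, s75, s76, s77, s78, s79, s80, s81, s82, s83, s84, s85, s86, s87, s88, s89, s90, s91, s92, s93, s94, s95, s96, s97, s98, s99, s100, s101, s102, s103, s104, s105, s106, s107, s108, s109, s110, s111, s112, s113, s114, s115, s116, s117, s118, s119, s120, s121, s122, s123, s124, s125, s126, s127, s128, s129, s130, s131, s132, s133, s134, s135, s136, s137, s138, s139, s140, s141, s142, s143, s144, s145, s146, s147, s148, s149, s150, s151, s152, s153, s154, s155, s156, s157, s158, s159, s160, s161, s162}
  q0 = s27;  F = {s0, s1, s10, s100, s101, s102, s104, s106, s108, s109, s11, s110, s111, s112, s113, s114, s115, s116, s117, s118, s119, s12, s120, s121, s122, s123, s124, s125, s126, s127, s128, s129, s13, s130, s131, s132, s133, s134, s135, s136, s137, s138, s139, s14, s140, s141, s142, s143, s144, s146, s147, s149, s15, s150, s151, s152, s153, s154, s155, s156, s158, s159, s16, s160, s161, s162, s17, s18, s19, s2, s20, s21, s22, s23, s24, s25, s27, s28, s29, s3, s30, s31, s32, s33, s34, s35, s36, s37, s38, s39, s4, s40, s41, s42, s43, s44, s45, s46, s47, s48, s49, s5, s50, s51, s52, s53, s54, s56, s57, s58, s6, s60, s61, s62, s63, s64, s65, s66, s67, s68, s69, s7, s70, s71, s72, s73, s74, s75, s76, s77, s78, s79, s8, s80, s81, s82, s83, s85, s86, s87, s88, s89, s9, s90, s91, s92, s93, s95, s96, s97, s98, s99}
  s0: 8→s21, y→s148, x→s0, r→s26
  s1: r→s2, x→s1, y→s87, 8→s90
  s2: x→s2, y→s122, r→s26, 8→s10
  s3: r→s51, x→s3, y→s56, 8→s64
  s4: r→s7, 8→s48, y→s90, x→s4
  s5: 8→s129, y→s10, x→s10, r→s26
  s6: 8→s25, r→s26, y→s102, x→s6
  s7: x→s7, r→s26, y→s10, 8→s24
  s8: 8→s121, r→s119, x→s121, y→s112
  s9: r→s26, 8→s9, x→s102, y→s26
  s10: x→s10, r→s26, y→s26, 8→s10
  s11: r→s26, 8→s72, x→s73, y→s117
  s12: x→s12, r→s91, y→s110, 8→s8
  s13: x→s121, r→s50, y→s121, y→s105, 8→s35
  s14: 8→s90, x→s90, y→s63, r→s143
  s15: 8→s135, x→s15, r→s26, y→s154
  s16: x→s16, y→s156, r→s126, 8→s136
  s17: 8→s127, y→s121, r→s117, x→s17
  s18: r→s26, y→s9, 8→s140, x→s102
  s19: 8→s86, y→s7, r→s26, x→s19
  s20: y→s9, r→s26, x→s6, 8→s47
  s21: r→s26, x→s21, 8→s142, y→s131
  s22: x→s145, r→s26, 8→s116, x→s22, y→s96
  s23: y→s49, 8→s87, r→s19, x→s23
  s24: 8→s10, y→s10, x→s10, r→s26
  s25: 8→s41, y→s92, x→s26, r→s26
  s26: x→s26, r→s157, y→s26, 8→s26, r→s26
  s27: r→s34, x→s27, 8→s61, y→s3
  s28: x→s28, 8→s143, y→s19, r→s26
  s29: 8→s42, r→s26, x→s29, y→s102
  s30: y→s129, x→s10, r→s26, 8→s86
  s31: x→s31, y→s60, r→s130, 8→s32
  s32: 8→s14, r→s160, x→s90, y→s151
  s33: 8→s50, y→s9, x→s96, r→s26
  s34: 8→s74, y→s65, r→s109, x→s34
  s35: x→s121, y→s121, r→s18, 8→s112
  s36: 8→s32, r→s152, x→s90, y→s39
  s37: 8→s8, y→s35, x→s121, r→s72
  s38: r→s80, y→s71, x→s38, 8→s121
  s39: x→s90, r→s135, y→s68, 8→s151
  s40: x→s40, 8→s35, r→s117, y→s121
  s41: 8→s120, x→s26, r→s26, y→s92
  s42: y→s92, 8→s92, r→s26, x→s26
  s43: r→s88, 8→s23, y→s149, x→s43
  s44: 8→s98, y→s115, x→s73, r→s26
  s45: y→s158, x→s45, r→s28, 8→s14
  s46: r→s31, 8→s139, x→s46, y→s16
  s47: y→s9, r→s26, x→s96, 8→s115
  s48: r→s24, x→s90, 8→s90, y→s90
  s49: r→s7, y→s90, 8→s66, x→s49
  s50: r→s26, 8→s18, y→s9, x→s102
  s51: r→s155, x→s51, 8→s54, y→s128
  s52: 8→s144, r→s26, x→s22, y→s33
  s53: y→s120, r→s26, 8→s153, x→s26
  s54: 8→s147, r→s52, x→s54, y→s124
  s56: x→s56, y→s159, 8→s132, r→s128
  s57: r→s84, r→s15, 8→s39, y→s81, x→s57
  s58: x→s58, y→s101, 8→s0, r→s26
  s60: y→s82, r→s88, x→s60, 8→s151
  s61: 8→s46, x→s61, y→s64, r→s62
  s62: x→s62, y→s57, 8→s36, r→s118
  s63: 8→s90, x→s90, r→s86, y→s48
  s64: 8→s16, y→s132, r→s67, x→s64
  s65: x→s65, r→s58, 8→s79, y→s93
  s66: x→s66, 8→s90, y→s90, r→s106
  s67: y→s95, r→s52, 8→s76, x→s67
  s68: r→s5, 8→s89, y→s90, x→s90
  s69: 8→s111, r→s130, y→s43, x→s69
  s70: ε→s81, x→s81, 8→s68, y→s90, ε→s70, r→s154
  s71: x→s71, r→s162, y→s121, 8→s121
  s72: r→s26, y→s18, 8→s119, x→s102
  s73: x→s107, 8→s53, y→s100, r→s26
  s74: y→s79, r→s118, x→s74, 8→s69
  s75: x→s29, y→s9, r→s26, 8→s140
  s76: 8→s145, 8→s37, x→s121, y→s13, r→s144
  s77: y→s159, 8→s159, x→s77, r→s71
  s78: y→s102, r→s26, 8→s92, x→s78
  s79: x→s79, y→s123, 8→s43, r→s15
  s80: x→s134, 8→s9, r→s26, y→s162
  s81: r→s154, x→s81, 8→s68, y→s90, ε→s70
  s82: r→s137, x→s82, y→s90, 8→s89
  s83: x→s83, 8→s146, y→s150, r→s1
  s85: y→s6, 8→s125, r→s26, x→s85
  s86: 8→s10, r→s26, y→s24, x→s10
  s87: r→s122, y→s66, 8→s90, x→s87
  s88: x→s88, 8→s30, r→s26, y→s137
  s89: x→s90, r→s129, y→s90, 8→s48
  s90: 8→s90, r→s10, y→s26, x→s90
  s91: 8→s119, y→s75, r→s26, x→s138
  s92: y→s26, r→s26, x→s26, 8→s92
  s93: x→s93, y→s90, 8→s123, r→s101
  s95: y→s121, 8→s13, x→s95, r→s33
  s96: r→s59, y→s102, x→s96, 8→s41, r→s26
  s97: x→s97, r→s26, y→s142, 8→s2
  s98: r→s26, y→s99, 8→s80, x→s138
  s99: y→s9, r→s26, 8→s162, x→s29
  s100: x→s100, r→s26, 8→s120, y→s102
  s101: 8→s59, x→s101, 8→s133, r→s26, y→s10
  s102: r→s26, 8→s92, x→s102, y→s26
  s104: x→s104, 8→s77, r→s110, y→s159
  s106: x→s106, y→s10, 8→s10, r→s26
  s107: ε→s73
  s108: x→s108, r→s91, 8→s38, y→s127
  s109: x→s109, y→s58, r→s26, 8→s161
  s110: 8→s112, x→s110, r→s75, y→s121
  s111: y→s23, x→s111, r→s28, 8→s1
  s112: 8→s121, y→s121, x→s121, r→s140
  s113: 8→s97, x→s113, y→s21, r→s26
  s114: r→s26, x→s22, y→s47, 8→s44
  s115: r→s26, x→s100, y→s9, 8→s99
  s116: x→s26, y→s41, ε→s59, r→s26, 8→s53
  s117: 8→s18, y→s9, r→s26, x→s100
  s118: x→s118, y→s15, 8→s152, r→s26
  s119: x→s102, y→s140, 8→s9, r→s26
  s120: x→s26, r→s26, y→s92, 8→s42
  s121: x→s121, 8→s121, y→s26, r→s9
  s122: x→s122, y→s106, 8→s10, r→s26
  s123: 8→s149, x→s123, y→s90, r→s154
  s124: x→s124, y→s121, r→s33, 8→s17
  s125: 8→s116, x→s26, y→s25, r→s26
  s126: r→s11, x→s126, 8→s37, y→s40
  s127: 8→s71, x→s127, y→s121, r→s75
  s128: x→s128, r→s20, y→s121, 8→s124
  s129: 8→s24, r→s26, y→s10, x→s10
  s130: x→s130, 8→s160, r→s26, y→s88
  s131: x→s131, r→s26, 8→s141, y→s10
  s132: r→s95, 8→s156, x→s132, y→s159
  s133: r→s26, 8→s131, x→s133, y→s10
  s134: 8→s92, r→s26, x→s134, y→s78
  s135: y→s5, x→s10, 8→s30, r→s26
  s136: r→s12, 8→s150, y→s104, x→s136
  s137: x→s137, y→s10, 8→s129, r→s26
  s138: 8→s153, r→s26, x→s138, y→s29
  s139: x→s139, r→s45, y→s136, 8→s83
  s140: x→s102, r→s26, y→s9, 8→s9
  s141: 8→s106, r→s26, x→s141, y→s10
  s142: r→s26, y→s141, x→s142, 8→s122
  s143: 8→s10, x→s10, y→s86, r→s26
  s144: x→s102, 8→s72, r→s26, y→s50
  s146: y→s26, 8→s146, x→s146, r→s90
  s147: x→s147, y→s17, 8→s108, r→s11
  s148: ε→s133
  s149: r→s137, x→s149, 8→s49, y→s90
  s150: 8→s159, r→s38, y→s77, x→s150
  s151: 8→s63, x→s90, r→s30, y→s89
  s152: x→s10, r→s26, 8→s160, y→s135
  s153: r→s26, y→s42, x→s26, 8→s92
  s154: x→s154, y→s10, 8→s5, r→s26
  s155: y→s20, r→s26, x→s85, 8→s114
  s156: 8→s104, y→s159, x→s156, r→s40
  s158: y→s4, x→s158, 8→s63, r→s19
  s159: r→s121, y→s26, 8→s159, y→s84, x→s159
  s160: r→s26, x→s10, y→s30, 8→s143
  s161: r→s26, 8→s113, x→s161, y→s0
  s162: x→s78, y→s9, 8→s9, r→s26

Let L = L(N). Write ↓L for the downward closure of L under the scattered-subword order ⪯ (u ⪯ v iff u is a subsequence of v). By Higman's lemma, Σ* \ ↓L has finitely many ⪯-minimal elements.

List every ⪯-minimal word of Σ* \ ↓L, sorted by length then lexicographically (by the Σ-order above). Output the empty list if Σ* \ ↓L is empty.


A = [rrr, yyyy, 8r8xy, 88888y, yrrx8x].

|Q|=163, |F|=152, |δ|=626 (6 ε).
min D↑ (152 st, q0=0, F={12}): 0:r→1,8→2,y→3,x→0 1:r→4,8→5,y→6,x→1 2:r→7,8→8,y→9,x→2 3:r→10,8→9,y→11,x→3 4:r→12,8→13,y→14,x→4 5:r→15,8→16,y→17,x→5 6:r→14,8→17,y→18,x→6 7:r→15,8→19,y→20,x→7 8:r→21,8→22,y→23,x→8 9:r→24,8→23,y→25,x→9 10:r→26,8→27,y→28,x→10 11:r→28,8→25,y→29,x→11 12:r→12,8→12,y→12,x→12 13:r→12,8→30,y→31,x→13 14:r→12,8→31,y→32,x→14 15:r→12,8→33,y→34,x→15 16:r→35,8→36,y→37,x→16 17:r→34,8→37,y→38,x→17 18:r→32,8→38,y→39,x→18 19:r→33,8→40,y→41,x→39 20:r→34,8→41,y→42,x→20 21:r→35,8→40,y→43,x→21 22:r→44,8→45,y→46,x→22 23:r→47,8→46,y→48,x→23 24:r→49,8→50,y→51,x→24 25:r→51,8→48,y→29,x→25 26:r→12,8→52,y→53,x→54 27:r→49,8→55,y→56,x→27 28:r→53,8→56,y→57,x→28 29:r→57,8→29,y→12,x→29 30:r→12,8→58,y→59,x→30 31:r→12,8→59,y→60,x→31 32:r→12,8→60,y→61,x→32 33:r→12,8→62,y→63,x→61 34:r→12,8→63,y→64,x→34 35:r→12,8→62,y→65,x→35 36:r→66,8→67,y→68,x→36 37:r→65,8→68,y→69,x→37 38:r→64,8→69,y→39,x→38 39:r→61,8→39,y→12,x→39 40:r→62,8→70,y→71,x→39 41:r→63,8→71,y→72,x→39 42:r→64,8→72,y→39,x→42 43:r→65,8→71,y→73,x→43 44:r→66,8→70,y→74,x→44 45:r→67,8→75,y→76,x→45 46:r→77,8→76,y→78,x→46 47:r→79,8→80,y→81,x→47 48:r→81,8→78,y→29,x→48 49:r→12,8→82,y→83,x→84 50:r→82,8→80,y→85,x→57 51:r→83,8→85,y→57,x→51 52:r→12,8→86,y→87,x→84 53:r→12,8→87,y→88,x→89 54:r→12,8→90,y→89,x→54 55:r→79,8→91,y→92,x→55 56:r→83,8→92,y→57,x→56 57:r→88,8→57,y→12,x→57 58:r→12,8→93,y→94,x→58 59:r→12,8→94,y→95,x→59 60:r→12,8→95,y→61,x→60 61:r→12,8→61,y→12,x→61 62:r→12,8→96,y→97,x→61 63:r→12,8→97,y→98,x→61 64:r→12,8→98,y→61,x→64 65:r→12,8→97,y→99,x→65 66:r→12,8→96,y→100,x→66 67:r→93,8→39,y→101,x→67 68:r→100,8→101,y→102,x→68 69:r→99,8→102,y→39,x→69 70:r→96,8→39,y→103,x→39 71:r→97,8→103,y→104,x→39 72:r→98,8→104,y→39,x→39 73:r→99,8→104,y→39,x→73 74:r→100,8→103,y→105,x→74 75:r→39,8→75,y→12,x→75 76:r→106,8→29,y→107,x→76 77:r→108,8→109,y→110,x→77 78:r→110,8→107,y→29,x→78 79:r→12,8→111,y→112,x→113 80:r→111,8→109,y→114,x→57 81:r→112,8→114,y→57,x→81 82:r→12,8→111,y→115,x→116 83:r→12,8→115,y→88,x→117 84:r→12,8→118,y→117,x→84 85:r→115,8→114,y→57,x→57 86:r→12,8→119,y→120,x→113 87:r→12,8→120,y→88,x→117 88:r→12,8→88,y→12,x→116 89:r→12,8→121,y→116,x→89 90:r→12,8→118,y→121,x→12 91:r→108,8→106,y→122,x→91 92:r→112,8→122,y→57,x→92 93:r→12,8→61,y→123,x→93 94:r→12,8→123,y→124,x→94 95:r→12,8→124,y→61,x→95 96:r→12,8→61,y→125,x→61 97:r→12,8→125,y→126,x→61 98:r→12,8→126,y→61,x→61 99:r→12,8→126,y→61,x→99 100:r→12,8→125,y→127,x→100 101:r→123,8→39,y→128,x→101 102:r→127,8→128,y→39,x→102 103:r→125,8→39,y→129,x→39 104:r→126,8→129,y→39,x→39 105:r→127,8→129,y→39,x→105 106:r→130,8→57,y→131,x→106 107:r→131,8→29,y→29,x→107 108:r→12,8→132,y→133,x→134 109:r→132,8→57,y→135,x→57 110:r→133,8→135,y→57,x→110 111:r→12,8→132,y→136,x→116 112:r→12,8→136,y→88,x→137 113:r→12,8→138,y→137,x→113 114:r→136,8→135,y→57,x→57 115:r→12,8→136,y→88,x→116 116:r→12,8→139,y→12,x→116 117:r→12,8→140,y→116,x→117 118:r→12,8→138,y→140,x→12 119:r→12,8→130,y→141,x→134 120:r→12,8→141,y→88,x→137 121:r→12,8→140,y→139,x→12 122:r→133,8→131,y→57,x→122 123:r→12,8→61,y→142,x→123 124:r→12,8→142,y→61,x→124 125:r→12,8→61,y→143,x→61 126:r→12,8→143,y→61,x→61 127:r→12,8→143,y→61,x→127 128:r→142,8→39,y→39,x→128 129:r→143,8→39,y→39,x→39 130:r→12,8→88,y→144,x→145 131:r→144,8→57,y→57,x→131 132:r→12,8→88,y→146,x→116 133:r→12,8→146,y→88,x→147 134:r→12,8→148,y→147,x→134 135:r→146,8→57,y→57,x→57 136:r→12,8→146,y→88,x→116 137:r→12,8→149,y→116,x→137 138:r→12,8→148,y→149,x→12 139:r→12,8→139,y→12,x→12 140:r→12,8→149,y→139,x→12 141:r→12,8→144,y→88,x→147 142:r→12,8→61,y→61,x→142 143:r→12,8→61,y→61,x→61 144:r→12,8→88,y→88,x→150 145:r→12,8→139,y→150,x→145 146:r→12,8→88,y→88,x→116 147:r→12,8→151,y→116,x→147 148:r→12,8→139,y→151,x→12 149:r→12,8→151,y→139,x→12 150:r→12,8→139,y→116,x→150 151:r→12,8→139,y→139,x→12 (ε-aug+det+¬).
'rrr': N↓-sim [160, 143, 84, 3] end={s157,s26,s59} ∉↓L; 3/3 del acc.
'yyyy': run [160, 132, 72, 11, 3] end={s157,s26,s84} ∉↓L; 4/4 deletions ∈↓L.
'8r8xy': |S_i|=[160, 145, 98, 47, 8, 2] end={s157,s26} — reject; 5/5 del acc.
'88888y': |S_i|=[160, 145, 116, 76, 38, 11, 3] end={s157,s26,s84} rej; 6/6 del acc.
'yrrx8x': run [160, 132, 97, 48, 25, 12, 2] end={s157,s26} rej; 6/6 single-dels accept.
5 minimals (antichain).
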